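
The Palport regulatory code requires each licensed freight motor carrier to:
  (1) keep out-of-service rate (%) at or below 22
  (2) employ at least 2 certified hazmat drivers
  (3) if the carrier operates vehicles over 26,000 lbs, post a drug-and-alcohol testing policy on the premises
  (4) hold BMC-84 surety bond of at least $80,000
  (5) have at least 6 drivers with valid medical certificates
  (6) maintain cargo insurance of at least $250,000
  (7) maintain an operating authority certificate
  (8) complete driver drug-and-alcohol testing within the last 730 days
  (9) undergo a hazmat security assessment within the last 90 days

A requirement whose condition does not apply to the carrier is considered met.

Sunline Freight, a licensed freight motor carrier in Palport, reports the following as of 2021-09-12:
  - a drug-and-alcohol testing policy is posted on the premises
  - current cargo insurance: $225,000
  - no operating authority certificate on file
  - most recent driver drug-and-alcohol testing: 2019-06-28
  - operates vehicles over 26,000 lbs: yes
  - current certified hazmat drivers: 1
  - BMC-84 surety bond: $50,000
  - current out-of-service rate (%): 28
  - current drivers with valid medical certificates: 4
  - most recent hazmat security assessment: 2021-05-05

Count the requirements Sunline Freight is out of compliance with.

8

1. out-of-service rate (%) 28 > 22 → not met
2. certified hazmat drivers 1 < 2 → not met
3. condition 'operates vehicles over 26,000 lbs' holds; drug-and-alcohol testing policy present → met
4. BMC-84 surety bond $50,000 < $80,000 → not met
5. drivers with valid medical certificates 4 < 6 → not met
6. cargo insurance $225,000 < $250,000 → not met
7. operating authority certificate absent → not met
8. driver drug-and-alcohol testing 807 days ago vs limit 730 → not met
9. hazmat security assessment 130 days ago vs limit 90 → not met
Not met: 8 of 9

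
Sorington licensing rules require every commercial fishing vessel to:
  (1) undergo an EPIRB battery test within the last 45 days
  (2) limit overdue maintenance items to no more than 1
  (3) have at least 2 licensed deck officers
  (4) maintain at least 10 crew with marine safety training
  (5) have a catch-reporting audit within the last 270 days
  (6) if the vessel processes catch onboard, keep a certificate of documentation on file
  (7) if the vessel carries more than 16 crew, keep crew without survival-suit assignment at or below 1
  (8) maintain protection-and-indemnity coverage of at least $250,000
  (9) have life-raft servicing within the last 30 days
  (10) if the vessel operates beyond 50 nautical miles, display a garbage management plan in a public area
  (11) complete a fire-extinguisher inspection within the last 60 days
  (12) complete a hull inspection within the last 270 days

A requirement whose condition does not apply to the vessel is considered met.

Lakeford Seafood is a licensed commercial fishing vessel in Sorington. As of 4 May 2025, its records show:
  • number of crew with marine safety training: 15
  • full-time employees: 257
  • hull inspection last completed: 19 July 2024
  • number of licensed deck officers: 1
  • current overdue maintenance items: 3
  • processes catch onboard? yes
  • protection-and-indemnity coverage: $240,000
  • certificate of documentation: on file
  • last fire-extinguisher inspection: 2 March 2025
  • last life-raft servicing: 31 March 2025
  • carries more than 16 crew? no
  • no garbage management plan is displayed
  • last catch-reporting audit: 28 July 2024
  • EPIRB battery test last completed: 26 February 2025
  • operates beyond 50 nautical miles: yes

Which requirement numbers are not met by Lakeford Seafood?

1. EPIRB battery test 67 days ago vs limit 45 → not met
2. overdue maintenance items 3 > 1 → not met
3. licensed deck officers 1 < 2 → not met
4. crew with marine safety training 15 ≥ 10 → met
5. catch-reporting audit 280 days ago vs limit 270 → not met
6. condition 'processes catch onboard' holds; certificate of documentation present → met
7. condition 'carries more than 16 crew' does not hold → requirement n/a → met
8. protection-and-indemnity coverage $240,000 < $250,000 → not met
9. life-raft servicing 34 days ago vs limit 30 → not met
10. condition 'operates beyond 50 nautical miles' holds; garbage management plan absent → not met
11. fire-extinguisher inspection 63 days ago vs limit 60 → not met
12. hull inspection 289 days ago vs limit 270 → not met
Not met: 1, 2, 3, 5, 8, 9, 10, 11, 12

1, 2, 3, 5, 8, 9, 10, 11, 12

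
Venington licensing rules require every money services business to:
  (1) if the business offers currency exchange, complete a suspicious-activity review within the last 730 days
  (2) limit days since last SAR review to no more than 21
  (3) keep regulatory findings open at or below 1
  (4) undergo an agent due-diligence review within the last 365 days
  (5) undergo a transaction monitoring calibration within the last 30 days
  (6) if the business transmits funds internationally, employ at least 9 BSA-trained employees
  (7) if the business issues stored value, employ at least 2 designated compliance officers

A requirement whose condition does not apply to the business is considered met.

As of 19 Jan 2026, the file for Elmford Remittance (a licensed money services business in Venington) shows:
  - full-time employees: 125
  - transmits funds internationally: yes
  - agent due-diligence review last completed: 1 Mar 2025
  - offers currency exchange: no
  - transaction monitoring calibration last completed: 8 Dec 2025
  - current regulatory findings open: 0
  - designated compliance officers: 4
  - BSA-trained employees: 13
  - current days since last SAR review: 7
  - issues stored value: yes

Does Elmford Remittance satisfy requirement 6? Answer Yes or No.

Yes

6. condition 'transmits funds internationally' holds; BSA-trained employees 13 ≥ 9 → met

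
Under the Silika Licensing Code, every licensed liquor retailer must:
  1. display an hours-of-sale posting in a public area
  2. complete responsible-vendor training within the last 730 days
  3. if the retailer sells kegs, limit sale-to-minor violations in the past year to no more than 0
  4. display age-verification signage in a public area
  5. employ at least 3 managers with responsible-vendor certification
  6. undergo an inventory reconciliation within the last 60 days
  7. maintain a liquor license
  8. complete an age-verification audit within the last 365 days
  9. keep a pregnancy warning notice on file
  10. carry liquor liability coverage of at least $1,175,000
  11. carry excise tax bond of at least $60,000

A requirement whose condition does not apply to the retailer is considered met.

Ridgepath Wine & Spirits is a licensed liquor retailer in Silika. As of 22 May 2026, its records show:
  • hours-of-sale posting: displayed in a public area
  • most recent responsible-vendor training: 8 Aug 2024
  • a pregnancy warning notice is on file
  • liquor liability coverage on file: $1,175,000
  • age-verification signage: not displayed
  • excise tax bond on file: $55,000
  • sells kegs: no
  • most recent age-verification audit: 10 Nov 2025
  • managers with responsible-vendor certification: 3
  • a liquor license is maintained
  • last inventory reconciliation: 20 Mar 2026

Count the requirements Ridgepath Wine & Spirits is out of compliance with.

3

1. hours-of-sale posting present → met
2. responsible-vendor training 652 days ago vs limit 730 → met
3. condition 'sells kegs' does not hold → requirement n/a → met
4. age-verification signage absent → not met
5. managers with responsible-vendor certification 3 ≥ 3 → met
6. inventory reconciliation 63 days ago vs limit 60 → not met
7. liquor license present → met
8. age-verification audit 193 days ago vs limit 365 → met
9. pregnancy warning notice present → met
10. liquor liability coverage $1,175,000 ≥ $1,175,000 → met
11. excise tax bond $55,000 < $60,000 → not met
Not met: 3 of 11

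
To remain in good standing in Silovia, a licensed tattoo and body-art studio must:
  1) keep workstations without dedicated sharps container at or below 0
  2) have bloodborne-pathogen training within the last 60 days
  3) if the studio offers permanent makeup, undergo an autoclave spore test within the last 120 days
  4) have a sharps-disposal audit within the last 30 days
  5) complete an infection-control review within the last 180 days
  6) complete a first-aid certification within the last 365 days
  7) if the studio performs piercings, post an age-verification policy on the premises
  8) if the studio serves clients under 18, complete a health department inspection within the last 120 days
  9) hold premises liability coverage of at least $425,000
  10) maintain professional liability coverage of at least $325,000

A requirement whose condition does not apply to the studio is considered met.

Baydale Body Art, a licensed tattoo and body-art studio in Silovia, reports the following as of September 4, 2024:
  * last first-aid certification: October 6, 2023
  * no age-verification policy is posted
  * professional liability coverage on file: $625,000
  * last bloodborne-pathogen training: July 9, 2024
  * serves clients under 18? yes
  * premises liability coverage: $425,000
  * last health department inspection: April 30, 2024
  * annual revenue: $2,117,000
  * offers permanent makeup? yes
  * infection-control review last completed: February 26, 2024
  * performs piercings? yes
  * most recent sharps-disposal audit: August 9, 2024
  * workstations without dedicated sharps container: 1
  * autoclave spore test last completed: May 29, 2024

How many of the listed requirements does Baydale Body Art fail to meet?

4

1. workstations without dedicated sharps container 1 > 0 → not met
2. bloodborne-pathogen training 57 days ago vs limit 60 → met
3. condition 'offers permanent makeup' holds; autoclave spore test 98 days ago vs limit 120 → met
4. sharps-disposal audit 26 days ago vs limit 30 → met
5. infection-control review 191 days ago vs limit 180 → not met
6. first-aid certification 334 days ago vs limit 365 → met
7. condition 'performs piercings' holds; age-verification policy absent → not met
8. condition 'serves clients under 18' holds; health department inspection 127 days ago vs limit 120 → not met
9. premises liability coverage $425,000 ≥ $425,000 → met
10. professional liability coverage $625,000 ≥ $325,000 → met
Not met: 4 of 10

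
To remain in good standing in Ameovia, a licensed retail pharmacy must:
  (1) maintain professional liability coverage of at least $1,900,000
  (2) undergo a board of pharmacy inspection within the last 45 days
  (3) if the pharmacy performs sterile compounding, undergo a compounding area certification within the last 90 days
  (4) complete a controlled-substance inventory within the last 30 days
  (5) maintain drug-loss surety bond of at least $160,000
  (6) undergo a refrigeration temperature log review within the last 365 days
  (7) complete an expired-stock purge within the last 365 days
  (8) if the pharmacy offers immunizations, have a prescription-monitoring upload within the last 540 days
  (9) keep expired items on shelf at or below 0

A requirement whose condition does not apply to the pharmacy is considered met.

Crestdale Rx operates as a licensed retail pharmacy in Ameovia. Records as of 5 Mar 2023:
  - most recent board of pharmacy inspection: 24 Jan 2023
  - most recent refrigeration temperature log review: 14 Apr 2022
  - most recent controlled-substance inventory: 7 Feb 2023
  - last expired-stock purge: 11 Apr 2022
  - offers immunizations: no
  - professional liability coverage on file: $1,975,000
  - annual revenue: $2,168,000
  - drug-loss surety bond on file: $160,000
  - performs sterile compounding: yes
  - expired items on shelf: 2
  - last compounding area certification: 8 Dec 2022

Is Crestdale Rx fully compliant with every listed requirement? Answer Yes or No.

No

1. professional liability coverage $1,975,000 ≥ $1,900,000 → met
2. board of pharmacy inspection 40 days ago vs limit 45 → met
3. condition 'performs sterile compounding' holds; compounding area certification 87 days ago vs limit 90 → met
4. controlled-substance inventory 26 days ago vs limit 30 → met
5. drug-loss surety bond $160,000 ≥ $160,000 → met
6. refrigeration temperature log review 325 days ago vs limit 365 → met
7. expired-stock purge 328 days ago vs limit 365 → met
8. condition 'offers immunizations' does not hold → requirement n/a → met
9. expired items on shelf 2 > 0 → not met
Not met: 9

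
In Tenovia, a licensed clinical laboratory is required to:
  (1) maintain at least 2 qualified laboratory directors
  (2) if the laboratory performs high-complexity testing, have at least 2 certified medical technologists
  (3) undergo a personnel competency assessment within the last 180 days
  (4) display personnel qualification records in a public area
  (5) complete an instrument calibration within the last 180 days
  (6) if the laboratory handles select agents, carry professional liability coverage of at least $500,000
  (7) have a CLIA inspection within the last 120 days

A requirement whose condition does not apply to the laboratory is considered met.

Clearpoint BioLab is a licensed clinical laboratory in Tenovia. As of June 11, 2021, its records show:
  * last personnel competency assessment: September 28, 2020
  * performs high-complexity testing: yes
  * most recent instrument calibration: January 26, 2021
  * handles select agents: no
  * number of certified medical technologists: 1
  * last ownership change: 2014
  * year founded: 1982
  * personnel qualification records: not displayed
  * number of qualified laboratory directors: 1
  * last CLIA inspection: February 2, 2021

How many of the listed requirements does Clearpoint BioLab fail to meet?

1. qualified laboratory directors 1 < 2 → not met
2. condition 'performs high-complexity testing' holds; certified medical technologists 1 < 2 → not met
3. personnel competency assessment 256 days ago vs limit 180 → not met
4. personnel qualification records absent → not met
5. instrument calibration 136 days ago vs limit 180 → met
6. condition 'handles select agents' does not hold → requirement n/a → met
7. CLIA inspection 129 days ago vs limit 120 → not met
Not met: 5 of 7

5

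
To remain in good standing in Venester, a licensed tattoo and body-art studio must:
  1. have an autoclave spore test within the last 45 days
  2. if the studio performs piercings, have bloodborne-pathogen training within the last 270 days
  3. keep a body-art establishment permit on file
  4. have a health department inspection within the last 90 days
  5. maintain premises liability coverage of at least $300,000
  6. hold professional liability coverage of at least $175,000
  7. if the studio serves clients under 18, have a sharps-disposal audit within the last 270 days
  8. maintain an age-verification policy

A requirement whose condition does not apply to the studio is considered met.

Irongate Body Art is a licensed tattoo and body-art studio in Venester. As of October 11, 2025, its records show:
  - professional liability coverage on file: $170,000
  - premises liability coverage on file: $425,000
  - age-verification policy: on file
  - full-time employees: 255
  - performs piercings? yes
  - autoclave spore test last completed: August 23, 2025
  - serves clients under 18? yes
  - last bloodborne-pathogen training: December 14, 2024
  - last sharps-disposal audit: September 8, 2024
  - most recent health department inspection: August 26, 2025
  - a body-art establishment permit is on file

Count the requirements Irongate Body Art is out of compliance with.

4

1. autoclave spore test 49 days ago vs limit 45 → not met
2. condition 'performs piercings' holds; bloodborne-pathogen training 301 days ago vs limit 270 → not met
3. body-art establishment permit present → met
4. health department inspection 46 days ago vs limit 90 → met
5. premises liability coverage $425,000 ≥ $300,000 → met
6. professional liability coverage $170,000 < $175,000 → not met
7. condition 'serves clients under 18' holds; sharps-disposal audit 398 days ago vs limit 270 → not met
8. age-verification policy present → met
Not met: 4 of 8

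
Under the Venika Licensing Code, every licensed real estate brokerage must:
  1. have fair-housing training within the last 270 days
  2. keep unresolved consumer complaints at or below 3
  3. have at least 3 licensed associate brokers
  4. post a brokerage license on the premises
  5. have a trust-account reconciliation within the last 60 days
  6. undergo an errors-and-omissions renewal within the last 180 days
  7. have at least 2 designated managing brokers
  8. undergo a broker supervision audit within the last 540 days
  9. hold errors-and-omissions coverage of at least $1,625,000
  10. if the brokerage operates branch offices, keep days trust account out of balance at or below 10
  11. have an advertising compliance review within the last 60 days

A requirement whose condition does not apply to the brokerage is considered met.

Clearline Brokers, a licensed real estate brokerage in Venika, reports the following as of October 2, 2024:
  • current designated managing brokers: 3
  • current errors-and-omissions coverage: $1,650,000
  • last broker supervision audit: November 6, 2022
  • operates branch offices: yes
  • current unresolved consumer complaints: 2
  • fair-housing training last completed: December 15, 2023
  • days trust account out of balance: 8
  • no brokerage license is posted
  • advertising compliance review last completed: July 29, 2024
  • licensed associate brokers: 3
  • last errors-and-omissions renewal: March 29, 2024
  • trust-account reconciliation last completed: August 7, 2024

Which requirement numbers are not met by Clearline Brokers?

1. fair-housing training 292 days ago vs limit 270 → not met
2. unresolved consumer complaints 2 ≤ 3 → met
3. licensed associate brokers 3 ≥ 3 → met
4. brokerage license absent → not met
5. trust-account reconciliation 56 days ago vs limit 60 → met
6. errors-and-omissions renewal 187 days ago vs limit 180 → not met
7. designated managing brokers 3 ≥ 2 → met
8. broker supervision audit 696 days ago vs limit 540 → not met
9. errors-and-omissions coverage $1,650,000 ≥ $1,625,000 → met
10. condition 'operates branch offices' holds; days trust account out of balance 8 ≤ 10 → met
11. advertising compliance review 65 days ago vs limit 60 → not met
Not met: 1, 4, 6, 8, 11

1, 4, 6, 8, 11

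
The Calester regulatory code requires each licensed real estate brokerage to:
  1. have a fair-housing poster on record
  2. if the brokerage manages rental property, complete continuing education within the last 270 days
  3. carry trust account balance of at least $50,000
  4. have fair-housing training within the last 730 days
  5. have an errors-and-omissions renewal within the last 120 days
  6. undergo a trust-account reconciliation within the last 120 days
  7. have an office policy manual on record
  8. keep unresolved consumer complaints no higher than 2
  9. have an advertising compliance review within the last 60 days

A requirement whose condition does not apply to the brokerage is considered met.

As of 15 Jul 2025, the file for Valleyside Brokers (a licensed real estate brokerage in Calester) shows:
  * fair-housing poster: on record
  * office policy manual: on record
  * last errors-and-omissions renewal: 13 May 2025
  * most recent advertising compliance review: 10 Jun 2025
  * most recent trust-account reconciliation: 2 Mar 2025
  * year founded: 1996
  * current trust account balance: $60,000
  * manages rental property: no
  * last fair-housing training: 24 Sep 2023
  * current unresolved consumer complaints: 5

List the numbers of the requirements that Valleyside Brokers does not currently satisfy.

1. fair-housing poster present → met
2. condition 'manages rental property' does not hold → requirement n/a → met
3. trust account balance $60,000 ≥ $50,000 → met
4. fair-housing training 660 days ago vs limit 730 → met
5. errors-and-omissions renewal 63 days ago vs limit 120 → met
6. trust-account reconciliation 135 days ago vs limit 120 → not met
7. office policy manual present → met
8. unresolved consumer complaints 5 > 2 → not met
9. advertising compliance review 35 days ago vs limit 60 → met
Not met: 6, 8

6, 8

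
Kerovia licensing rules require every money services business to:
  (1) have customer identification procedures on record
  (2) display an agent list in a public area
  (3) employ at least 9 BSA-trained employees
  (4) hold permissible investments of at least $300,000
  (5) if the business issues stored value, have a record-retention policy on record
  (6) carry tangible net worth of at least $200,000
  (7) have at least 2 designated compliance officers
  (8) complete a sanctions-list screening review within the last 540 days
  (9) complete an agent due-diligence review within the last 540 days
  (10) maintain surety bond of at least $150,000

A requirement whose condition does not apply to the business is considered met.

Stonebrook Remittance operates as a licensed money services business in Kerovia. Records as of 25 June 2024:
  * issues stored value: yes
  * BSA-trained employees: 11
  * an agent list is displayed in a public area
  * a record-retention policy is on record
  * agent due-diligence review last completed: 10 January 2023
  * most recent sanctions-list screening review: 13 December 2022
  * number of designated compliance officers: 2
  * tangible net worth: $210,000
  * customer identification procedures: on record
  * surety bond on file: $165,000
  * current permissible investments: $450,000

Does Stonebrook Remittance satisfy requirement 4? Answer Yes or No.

Yes

4. permissible investments $450,000 ≥ $300,000 → met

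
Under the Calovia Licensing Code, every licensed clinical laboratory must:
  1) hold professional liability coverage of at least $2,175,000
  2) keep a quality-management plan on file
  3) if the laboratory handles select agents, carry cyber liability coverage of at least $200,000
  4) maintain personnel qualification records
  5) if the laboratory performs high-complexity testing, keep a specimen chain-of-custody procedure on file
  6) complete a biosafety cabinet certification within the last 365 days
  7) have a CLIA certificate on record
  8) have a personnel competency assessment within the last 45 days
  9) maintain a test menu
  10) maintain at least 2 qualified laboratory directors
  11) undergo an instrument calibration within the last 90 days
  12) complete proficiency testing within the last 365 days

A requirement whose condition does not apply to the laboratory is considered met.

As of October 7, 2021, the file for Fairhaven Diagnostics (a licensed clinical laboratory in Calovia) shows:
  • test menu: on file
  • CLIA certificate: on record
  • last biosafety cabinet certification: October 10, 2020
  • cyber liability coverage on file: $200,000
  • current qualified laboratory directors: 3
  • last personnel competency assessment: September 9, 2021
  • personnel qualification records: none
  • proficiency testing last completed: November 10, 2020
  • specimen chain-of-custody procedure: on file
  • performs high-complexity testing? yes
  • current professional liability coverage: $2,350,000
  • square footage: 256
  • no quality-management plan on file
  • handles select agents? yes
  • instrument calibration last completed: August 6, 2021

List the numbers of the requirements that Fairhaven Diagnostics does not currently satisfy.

2, 4

1. professional liability coverage $2,350,000 ≥ $2,175,000 → met
2. quality-management plan absent → not met
3. condition 'handles select agents' holds; cyber liability coverage $200,000 ≥ $200,000 → met
4. personnel qualification records absent → not met
5. condition 'performs high-complexity testing' holds; specimen chain-of-custody procedure present → met
6. biosafety cabinet certification 362 days ago vs limit 365 → met
7. CLIA certificate present → met
8. personnel competency assessment 28 days ago vs limit 45 → met
9. test menu present → met
10. qualified laboratory directors 3 ≥ 2 → met
11. instrument calibration 62 days ago vs limit 90 → met
12. proficiency testing 331 days ago vs limit 365 → met
Not met: 2, 4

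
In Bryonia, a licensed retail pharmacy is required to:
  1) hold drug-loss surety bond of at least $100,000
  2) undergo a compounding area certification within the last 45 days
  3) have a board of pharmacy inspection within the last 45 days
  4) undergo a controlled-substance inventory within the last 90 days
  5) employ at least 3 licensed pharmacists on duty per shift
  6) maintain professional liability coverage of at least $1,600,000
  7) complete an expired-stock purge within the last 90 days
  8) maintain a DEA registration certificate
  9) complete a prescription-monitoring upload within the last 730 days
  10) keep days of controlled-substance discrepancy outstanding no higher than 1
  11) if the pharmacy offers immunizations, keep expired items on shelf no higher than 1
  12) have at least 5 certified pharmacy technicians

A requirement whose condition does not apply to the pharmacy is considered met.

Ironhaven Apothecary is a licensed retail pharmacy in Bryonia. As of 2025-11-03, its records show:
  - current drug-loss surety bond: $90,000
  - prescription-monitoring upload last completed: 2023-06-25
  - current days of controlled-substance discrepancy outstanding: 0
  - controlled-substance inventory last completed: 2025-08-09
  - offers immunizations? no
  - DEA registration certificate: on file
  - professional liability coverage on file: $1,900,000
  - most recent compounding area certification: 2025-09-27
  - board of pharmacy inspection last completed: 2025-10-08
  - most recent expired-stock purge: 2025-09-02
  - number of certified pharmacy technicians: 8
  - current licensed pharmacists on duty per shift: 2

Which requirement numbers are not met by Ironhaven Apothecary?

1. drug-loss surety bond $90,000 < $100,000 → not met
2. compounding area certification 37 days ago vs limit 45 → met
3. board of pharmacy inspection 26 days ago vs limit 45 → met
4. controlled-substance inventory 86 days ago vs limit 90 → met
5. licensed pharmacists on duty per shift 2 < 3 → not met
6. professional liability coverage $1,900,000 ≥ $1,600,000 → met
7. expired-stock purge 62 days ago vs limit 90 → met
8. DEA registration certificate present → met
9. prescription-monitoring upload 862 days ago vs limit 730 → not met
10. days of controlled-substance discrepancy outstanding 0 ≤ 1 → met
11. condition 'offers immunizations' does not hold → requirement n/a → met
12. certified pharmacy technicians 8 ≥ 5 → met
Not met: 1, 5, 9

1, 5, 9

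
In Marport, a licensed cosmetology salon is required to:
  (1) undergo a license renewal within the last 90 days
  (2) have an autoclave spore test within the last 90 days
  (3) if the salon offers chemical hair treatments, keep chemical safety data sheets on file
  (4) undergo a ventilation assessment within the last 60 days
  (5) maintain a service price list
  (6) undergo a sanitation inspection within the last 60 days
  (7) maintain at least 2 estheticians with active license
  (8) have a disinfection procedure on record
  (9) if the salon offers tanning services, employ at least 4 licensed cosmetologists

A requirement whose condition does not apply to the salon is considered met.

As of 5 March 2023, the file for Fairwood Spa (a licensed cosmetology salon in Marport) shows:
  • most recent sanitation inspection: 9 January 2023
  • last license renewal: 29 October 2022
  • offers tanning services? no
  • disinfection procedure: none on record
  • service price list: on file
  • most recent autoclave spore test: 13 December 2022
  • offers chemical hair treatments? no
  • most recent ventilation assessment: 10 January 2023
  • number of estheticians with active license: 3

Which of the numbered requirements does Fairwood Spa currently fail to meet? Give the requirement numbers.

1. license renewal 127 days ago vs limit 90 → not met
2. autoclave spore test 82 days ago vs limit 90 → met
3. condition 'offers chemical hair treatments' does not hold → requirement n/a → met
4. ventilation assessment 54 days ago vs limit 60 → met
5. service price list present → met
6. sanitation inspection 55 days ago vs limit 60 → met
7. estheticians with active license 3 ≥ 2 → met
8. disinfection procedure absent → not met
9. condition 'offers tanning services' does not hold → requirement n/a → met
Not met: 1, 8

1, 8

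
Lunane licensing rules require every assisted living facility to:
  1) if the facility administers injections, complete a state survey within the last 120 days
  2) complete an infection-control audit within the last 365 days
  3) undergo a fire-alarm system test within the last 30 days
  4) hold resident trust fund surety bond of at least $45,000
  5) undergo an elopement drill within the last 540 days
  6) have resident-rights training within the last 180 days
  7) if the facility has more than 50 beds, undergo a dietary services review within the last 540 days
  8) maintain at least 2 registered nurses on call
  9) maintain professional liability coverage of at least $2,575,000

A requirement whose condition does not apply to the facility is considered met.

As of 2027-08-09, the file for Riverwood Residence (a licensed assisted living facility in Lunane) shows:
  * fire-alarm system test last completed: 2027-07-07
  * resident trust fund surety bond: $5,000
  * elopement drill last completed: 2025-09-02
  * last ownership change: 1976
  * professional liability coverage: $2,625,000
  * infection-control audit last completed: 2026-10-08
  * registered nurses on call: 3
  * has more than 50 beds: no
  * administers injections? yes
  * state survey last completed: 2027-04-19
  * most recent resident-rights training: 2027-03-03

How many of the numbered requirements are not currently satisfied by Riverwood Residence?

1. condition 'administers injections' holds; state survey 112 days ago vs limit 120 → met
2. infection-control audit 305 days ago vs limit 365 → met
3. fire-alarm system test 33 days ago vs limit 30 → not met
4. resident trust fund surety bond $5,000 < $45,000 → not met
5. elopement drill 706 days ago vs limit 540 → not met
6. resident-rights training 159 days ago vs limit 180 → met
7. condition 'has more than 50 beds' does not hold → requirement n/a → met
8. registered nurses on call 3 ≥ 2 → met
9. professional liability coverage $2,625,000 ≥ $2,575,000 → met
Not met: 3 of 9

3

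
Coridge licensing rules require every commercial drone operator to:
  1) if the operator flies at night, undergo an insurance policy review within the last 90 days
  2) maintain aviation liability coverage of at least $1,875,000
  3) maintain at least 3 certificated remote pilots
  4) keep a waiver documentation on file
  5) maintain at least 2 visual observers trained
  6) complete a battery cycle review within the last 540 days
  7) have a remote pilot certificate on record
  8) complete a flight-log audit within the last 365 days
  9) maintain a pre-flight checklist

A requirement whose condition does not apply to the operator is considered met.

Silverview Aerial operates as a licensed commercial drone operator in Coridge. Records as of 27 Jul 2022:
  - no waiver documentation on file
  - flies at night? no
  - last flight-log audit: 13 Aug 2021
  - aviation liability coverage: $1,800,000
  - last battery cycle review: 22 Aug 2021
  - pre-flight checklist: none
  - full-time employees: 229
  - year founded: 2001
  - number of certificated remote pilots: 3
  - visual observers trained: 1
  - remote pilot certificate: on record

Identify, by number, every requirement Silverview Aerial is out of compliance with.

2, 4, 5, 9

1. condition 'flies at night' does not hold → requirement n/a → met
2. aviation liability coverage $1,800,000 < $1,875,000 → not met
3. certificated remote pilots 3 ≥ 3 → met
4. waiver documentation absent → not met
5. visual observers trained 1 < 2 → not met
6. battery cycle review 339 days ago vs limit 540 → met
7. remote pilot certificate present → met
8. flight-log audit 348 days ago vs limit 365 → met
9. pre-flight checklist absent → not met
Not met: 2, 4, 5, 9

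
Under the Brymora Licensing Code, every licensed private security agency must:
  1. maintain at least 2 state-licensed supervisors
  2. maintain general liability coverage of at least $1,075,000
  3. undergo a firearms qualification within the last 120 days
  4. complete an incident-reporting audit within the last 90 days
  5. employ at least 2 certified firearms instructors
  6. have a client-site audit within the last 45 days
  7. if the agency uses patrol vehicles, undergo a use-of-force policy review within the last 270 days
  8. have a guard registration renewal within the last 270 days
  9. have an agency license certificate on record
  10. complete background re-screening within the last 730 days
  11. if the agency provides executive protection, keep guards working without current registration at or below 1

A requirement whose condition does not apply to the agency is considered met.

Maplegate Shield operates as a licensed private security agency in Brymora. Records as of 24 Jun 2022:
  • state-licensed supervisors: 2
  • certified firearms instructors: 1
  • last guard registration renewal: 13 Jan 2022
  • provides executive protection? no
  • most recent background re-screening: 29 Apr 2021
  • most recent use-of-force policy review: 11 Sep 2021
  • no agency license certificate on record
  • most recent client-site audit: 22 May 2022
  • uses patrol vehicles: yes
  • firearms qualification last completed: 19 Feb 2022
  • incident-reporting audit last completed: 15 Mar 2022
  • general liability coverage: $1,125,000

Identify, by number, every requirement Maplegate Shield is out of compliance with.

1. state-licensed supervisors 2 ≥ 2 → met
2. general liability coverage $1,125,000 ≥ $1,075,000 → met
3. firearms qualification 125 days ago vs limit 120 → not met
4. incident-reporting audit 101 days ago vs limit 90 → not met
5. certified firearms instructors 1 < 2 → not met
6. client-site audit 33 days ago vs limit 45 → met
7. condition 'uses patrol vehicles' holds; use-of-force policy review 286 days ago vs limit 270 → not met
8. guard registration renewal 162 days ago vs limit 270 → met
9. agency license certificate absent → not met
10. background re-screening 421 days ago vs limit 730 → met
11. condition 'provides executive protection' does not hold → requirement n/a → met
Not met: 3, 4, 5, 7, 9

3, 4, 5, 7, 9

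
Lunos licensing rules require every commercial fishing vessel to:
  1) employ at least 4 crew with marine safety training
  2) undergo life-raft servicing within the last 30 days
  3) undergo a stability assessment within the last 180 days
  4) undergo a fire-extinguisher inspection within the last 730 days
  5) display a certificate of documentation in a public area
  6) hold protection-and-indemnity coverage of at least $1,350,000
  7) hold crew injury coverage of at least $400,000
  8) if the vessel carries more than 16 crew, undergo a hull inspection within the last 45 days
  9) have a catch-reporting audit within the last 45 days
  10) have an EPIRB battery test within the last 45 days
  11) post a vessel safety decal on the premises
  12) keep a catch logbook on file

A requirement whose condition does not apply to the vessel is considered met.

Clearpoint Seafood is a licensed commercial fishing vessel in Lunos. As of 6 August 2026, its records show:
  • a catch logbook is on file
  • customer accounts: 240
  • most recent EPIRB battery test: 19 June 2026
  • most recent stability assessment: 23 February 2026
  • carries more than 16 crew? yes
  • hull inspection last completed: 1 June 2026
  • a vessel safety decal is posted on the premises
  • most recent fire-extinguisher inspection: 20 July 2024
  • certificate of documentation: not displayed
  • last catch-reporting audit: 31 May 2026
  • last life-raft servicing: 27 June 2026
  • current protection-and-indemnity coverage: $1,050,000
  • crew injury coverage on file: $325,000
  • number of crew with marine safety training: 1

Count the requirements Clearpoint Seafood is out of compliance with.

1. crew with marine safety training 1 < 4 → not met
2. life-raft servicing 40 days ago vs limit 30 → not met
3. stability assessment 164 days ago vs limit 180 → met
4. fire-extinguisher inspection 747 days ago vs limit 730 → not met
5. certificate of documentation absent → not met
6. protection-and-indemnity coverage $1,050,000 < $1,350,000 → not met
7. crew injury coverage $325,000 < $400,000 → not met
8. condition 'carries more than 16 crew' holds; hull inspection 66 days ago vs limit 45 → not met
9. catch-reporting audit 67 days ago vs limit 45 → not met
10. EPIRB battery test 48 days ago vs limit 45 → not met
11. vessel safety decal present → met
12. catch logbook present → met
Not met: 9 of 12

9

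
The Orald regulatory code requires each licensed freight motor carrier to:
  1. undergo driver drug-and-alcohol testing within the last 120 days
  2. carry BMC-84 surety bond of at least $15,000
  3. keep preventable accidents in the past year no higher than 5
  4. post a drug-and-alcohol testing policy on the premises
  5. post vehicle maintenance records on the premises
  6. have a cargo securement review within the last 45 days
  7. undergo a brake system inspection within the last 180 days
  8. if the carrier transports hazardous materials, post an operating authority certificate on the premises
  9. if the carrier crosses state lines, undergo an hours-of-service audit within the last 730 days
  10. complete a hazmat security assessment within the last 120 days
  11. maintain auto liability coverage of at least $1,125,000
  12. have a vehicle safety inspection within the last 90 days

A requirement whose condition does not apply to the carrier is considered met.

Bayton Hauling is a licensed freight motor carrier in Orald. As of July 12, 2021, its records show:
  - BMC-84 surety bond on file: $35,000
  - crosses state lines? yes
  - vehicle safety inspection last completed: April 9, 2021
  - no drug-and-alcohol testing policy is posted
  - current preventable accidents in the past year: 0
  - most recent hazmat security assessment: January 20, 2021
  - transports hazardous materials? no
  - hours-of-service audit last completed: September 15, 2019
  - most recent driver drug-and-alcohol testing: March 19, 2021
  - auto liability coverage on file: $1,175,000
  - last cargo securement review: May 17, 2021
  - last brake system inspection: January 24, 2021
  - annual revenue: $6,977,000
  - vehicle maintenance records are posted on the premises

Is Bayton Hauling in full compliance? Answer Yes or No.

No

1. driver drug-and-alcohol testing 115 days ago vs limit 120 → met
2. BMC-84 surety bond $35,000 ≥ $15,000 → met
3. preventable accidents in the past year 0 ≤ 5 → met
4. drug-and-alcohol testing policy absent → not met
5. vehicle maintenance records present → met
6. cargo securement review 56 days ago vs limit 45 → not met
7. brake system inspection 169 days ago vs limit 180 → met
8. condition 'transports hazardous materials' does not hold → requirement n/a → met
9. condition 'crosses state lines' holds; hours-of-service audit 666 days ago vs limit 730 → met
10. hazmat security assessment 173 days ago vs limit 120 → not met
11. auto liability coverage $1,175,000 ≥ $1,125,000 → met
12. vehicle safety inspection 94 days ago vs limit 90 → not met
Not met: 4, 6, 10, 12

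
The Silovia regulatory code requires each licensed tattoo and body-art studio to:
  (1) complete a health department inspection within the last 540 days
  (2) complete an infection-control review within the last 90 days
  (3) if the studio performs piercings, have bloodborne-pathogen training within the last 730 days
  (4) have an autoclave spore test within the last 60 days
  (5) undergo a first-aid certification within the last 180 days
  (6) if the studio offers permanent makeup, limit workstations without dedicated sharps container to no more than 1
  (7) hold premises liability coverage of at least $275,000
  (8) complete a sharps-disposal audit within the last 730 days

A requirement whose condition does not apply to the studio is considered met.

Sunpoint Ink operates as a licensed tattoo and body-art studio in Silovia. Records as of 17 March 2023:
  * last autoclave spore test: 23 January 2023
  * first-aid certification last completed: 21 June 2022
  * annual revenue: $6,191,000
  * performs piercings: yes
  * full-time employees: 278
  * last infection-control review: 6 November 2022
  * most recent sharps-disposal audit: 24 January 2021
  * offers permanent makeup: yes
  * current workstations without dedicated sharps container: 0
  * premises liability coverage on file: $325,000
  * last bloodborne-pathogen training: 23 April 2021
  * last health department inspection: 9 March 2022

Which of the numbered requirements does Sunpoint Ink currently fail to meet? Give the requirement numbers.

1. health department inspection 373 days ago vs limit 540 → met
2. infection-control review 131 days ago vs limit 90 → not met
3. condition 'performs piercings' holds; bloodborne-pathogen training 693 days ago vs limit 730 → met
4. autoclave spore test 53 days ago vs limit 60 → met
5. first-aid certification 269 days ago vs limit 180 → not met
6. condition 'offers permanent makeup' holds; workstations without dedicated sharps container 0 ≤ 1 → met
7. premises liability coverage $325,000 ≥ $275,000 → met
8. sharps-disposal audit 782 days ago vs limit 730 → not met
Not met: 2, 5, 8

2, 5, 8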